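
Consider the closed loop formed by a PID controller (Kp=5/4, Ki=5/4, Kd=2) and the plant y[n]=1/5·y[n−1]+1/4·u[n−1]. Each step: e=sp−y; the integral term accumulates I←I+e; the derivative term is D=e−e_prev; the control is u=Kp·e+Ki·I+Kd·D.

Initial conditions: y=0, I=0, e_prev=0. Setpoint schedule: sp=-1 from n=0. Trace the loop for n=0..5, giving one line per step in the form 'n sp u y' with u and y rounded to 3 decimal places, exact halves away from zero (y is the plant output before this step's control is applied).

0 -1 -4.500 0.000
1 -1 1.313 -1.125
2 -1 -6.308 0.103
3 -1 2.237 -1.556
4 -1 -8.506 0.248
5 -1 4.005 -2.077

(exact arithmetic carried between steps; '≈' marks a value shown rounded to 6 d.p. or computed from one; I and e_prev carry over from the previous line; the table rounds u and y to 3 d.p., halves away from zero)
n=0: y=0, sp=-1, e=sp−y=-1; I=-1, D=e−e_prev=-1; u=5/4·(-1)+5/4·(-1)+2·(-1)=-4.5; next y=1/5·0+1/4·(-4.5)=-1.125
n=1: y=-1.125, sp=-1, e=sp−y=0.125; I=-0.875, D=e−e_prev=1.125; u=5/4·0.125+5/4·(-0.875)+2·1.125=1.3125; next y=1/5·(-1.125)+1/4·1.3125=0.103125
n=2: y=0.103125, sp=-1, e=sp−y=-1.103125; I=-1.978125, D=e−e_prev=-1.228125; u=5/4·(-1.103125)+5/4·(-1.978125)+2·(-1.228125)≈-6.307813; next y=1/5·0.103125+1/4·(-6.307813)≈-1.556328
n=3: y≈-1.556328, sp=-1, e=sp−y≈0.556328; I≈-1.421797, D=e−e_prev≈1.659453; u=5/4·0.556328+5/4·(-1.421797)+2·1.659453≈2.237070; next y=1/5·(-1.556328)+1/4·2.237070≈0.248002
n=4: y≈0.248002, sp=-1, e=sp−y≈-1.248002; I≈-2.669799, D=e−e_prev≈-1.804330; u=5/4·(-1.248002)+5/4·(-2.669799)+2·(-1.804330)≈-8.505911; next y=1/5·0.248002+1/4·(-8.505911)≈-2.076877
n=5: y≈-2.076877, sp=-1, e=sp−y≈1.076877; I≈-1.592921, D=e−e_prev≈2.324879; u=5/4·1.076877+5/4·(-1.592921)+2·2.324879≈4.004704; next y=1/5·(-2.076877)+1/4·4.004704≈0.585800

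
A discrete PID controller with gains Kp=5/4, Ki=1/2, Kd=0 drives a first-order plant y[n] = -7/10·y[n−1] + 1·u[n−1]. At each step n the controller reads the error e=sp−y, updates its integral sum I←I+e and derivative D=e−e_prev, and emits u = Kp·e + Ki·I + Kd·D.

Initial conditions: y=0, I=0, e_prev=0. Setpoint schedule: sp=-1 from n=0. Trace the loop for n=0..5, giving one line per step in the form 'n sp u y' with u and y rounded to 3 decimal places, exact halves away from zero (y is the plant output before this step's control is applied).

0 -1 -1.750 0.000
1 -1 0.813 -1.750
2 -1 -5.441 2.038
3 -1 8.623 -6.867
4 -1 -23.963 13.430
5 -1 50.712 -33.364

(exact arithmetic carried between steps; '≈' marks a value shown rounded to 6 d.p. or computed from one; I and e_prev carry over from the previous line; the table rounds u and y to 3 d.p., halves away from zero)
n=0: y=0, sp=-1, e=sp−y=-1; I=-1, D=e−e_prev=-1; u=5/4·(-1)+1/2·(-1)+0·(-1)=-1.75; next y=-7/10·0+1·(-1.75)=-1.75
n=1: y=-1.75, sp=-1, e=sp−y=0.75; I=-0.25, D=e−e_prev=1.75; u=5/4·0.75+1/2·(-0.25)+0·1.75=0.8125; next y=-7/10·(-1.75)+1·0.8125=2.0375
n=2: y=2.0375, sp=-1, e=sp−y=-3.0375; I=-3.2875, D=e−e_prev=-3.7875; u=5/4·(-3.0375)+1/2·(-3.2875)+0·(-3.7875)=-5.440625; next y=-7/10·2.0375+1·(-5.440625)=-6.866875
n=3: y=-6.866875, sp=-1, e=sp−y=5.866875; I=2.579375, D=e−e_prev=8.904375; u=5/4·5.866875+1/2·2.579375+0·8.904375≈8.623281; next y=-7/10·(-6.866875)+1·8.623281≈13.430094
n=4: y≈13.430094, sp=-1, e=sp−y≈-14.430094; I≈-11.850719, D=e−e_prev≈-20.296969; u=5/4·(-14.430094)+1/2·(-11.850719)+0·(-20.296969)≈-23.962977; next y=-7/10·13.430094+1·(-23.962977)≈-33.364042
n=5: y≈-33.364042, sp=-1, e=sp−y≈32.364042; I≈20.513323, D=e−e_prev≈46.794136; u=5/4·32.364042+1/2·20.513323+0·46.794136≈50.711714; next y=-7/10·(-33.364042)+1·50.711714≈74.066544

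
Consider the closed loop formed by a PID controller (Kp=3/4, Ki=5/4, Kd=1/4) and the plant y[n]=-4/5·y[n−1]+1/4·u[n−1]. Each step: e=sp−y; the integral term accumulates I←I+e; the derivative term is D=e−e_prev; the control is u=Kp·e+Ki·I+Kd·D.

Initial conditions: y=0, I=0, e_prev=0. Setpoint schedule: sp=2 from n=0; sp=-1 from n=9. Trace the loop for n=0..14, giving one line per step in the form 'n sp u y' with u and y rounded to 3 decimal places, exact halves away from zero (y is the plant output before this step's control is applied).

0 2 4.500 0.000
1 2 3.969 1.125
2 2 7.668 0.092
3 2 5.854 1.843
4 2 10.660 -0.011
5 2 6.670 2.674
6 2 13.575 -0.472
7 2 6.333 3.771
8 2 16.890 -1.434
9 -1 -2.176 5.370
10 -1 15.283 -4.840
11 -1 -10.667 7.693
12 -1 18.756 -8.821
13 -1 -21.871 11.745
14 -1 27.210 -14.864

(exact arithmetic carried between steps; '≈' marks a value shown rounded to 6 d.p. or computed from one; I and e_prev carry over from the previous line; the table rounds u and y to 3 d.p., halves away from zero)
n=0: y=0, sp=2, e=sp−y=2; I=2, D=e−e_prev=2; u=3/4·2+5/4·2+1/4·2=4.5; next y=-4/5·0+1/4·4.5=1.125
n=1: y=1.125, sp=2, e=sp−y=0.875; I=2.875, D=e−e_prev=-1.125; u=3/4·0.875+5/4·2.875+1/4·(-1.125)=3.96875; next y=-4/5·1.125+1/4·3.96875≈0.092188
n=2: y≈0.092188, sp=2, e=sp−y≈1.907813; I≈4.782813, D=e−e_prev≈1.032813; u=3/4·1.907813+5/4·4.782813+1/4·1.032813≈7.667578; next y=-4/5·0.092188+1/4·7.667578≈1.843145
n=3: y≈1.843145, sp=2, e=sp−y≈0.156855; I≈4.939668, D=e−e_prev≈-1.750957; u=3/4·0.156855+5/4·4.939668+1/4·(-1.750957)≈5.854487; next y=-4/5·1.843145+1/4·5.854487≈-0.010894
n=4: y≈-0.010894, sp=2, e=sp−y≈2.010894; I≈6.950562, D=e−e_prev≈1.854038; u=3/4·2.010894+5/4·6.950562+1/4·1.854038≈10.659882; next y=-4/5·(-0.010894)+1/4·10.659882≈2.673686
n=5: y≈2.673686, sp=2, e=sp−y≈-0.673686; I≈6.276876, D=e−e_prev≈-2.684579; u=3/4·(-0.673686)+5/4·6.276876+1/4·(-2.684579)≈6.669686; next y=-4/5·2.673686+1/4·6.669686≈-0.471527
n=6: y≈-0.471527, sp=2, e=sp−y≈2.471527; I≈8.748403, D=e−e_prev≈3.145212; u=3/4·2.471527+5/4·8.748403+1/4·3.145212≈13.575452; next y=-4/5·(-0.471527)+1/4·13.575452≈3.771085
n=7: y≈3.771085, sp=2, e=sp−y≈-1.771085; I≈6.977319, D=e−e_prev≈-4.242611; u=3/4·(-1.771085)+5/4·6.977319+1/4·(-4.242611)≈6.332682; next y=-4/5·3.771085+1/4·6.332682≈-1.433697
n=8: y≈-1.433697, sp=2, e=sp−y≈3.433697; I≈10.411016, D=e−e_prev≈5.204782; u=3/4·3.433697+5/4·10.411016+1/4·5.204782≈16.890238; next y=-4/5·(-1.433697)+1/4·16.890238≈5.369517
n=9: y≈5.369517, sp=-1, e=sp−y≈-6.369517; I≈4.041498, D=e−e_prev≈-9.803214; u=3/4·(-6.369517)+5/4·4.041498+1/4·(-9.803214)≈-2.176068; next y=-4/5·5.369517+1/4·(-2.176068)≈-4.839631
n=10: y≈-4.839631, sp=-1, e=sp−y≈3.839631; I≈7.881129, D=e−e_prev≈10.209148; u=3/4·3.839631+5/4·7.881129+1/4·10.209148≈15.283422; next y=-4/5·(-4.839631)+1/4·15.283422≈7.692560
n=11: y≈7.692560, sp=-1, e=sp−y≈-8.692560; I≈-0.811431, D=e−e_prev≈-12.532191; u=3/4·(-8.692560)+5/4·(-0.811431)+1/4·(-12.532191)≈-10.666756; next y=-4/5·7.692560+1/4·(-10.666756)≈-8.820737
n=12: y≈-8.820737, sp=-1, e=sp−y≈7.820737; I≈7.009306, D=e−e_prev≈16.513297; u=3/4·7.820737+5/4·7.009306+1/4·16.513297≈18.755510; next y=-4/5·(-8.820737)+1/4·18.755510≈11.745467
n=13: y≈11.745467, sp=-1, e=sp−y≈-12.745467; I≈-5.736161, D=e−e_prev≈-20.566205; u=3/4·(-12.745467)+5/4·(-5.736161)+1/4·(-20.566205)≈-21.870853; next y=-4/5·11.745467+1/4·(-21.870853)≈-14.864087
n=14: y≈-14.864087, sp=-1, e=sp−y≈13.864087; I≈8.127926, D=e−e_prev≈26.609555; u=3/4·13.864087+5/4·8.127926+1/4·26.609555≈27.210362; next y=-4/5·(-14.864087)+1/4·27.210362≈18.693860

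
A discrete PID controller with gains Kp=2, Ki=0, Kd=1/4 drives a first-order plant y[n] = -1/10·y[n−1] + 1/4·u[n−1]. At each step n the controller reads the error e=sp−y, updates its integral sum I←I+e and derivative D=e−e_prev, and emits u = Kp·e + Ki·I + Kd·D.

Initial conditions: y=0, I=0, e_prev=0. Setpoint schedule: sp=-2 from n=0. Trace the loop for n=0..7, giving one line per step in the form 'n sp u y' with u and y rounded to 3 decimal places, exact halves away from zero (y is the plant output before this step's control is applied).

(exact arithmetic carried between steps; '≈' marks a value shown rounded to 6 d.p. or computed from one; I and e_prev carry over from the previous line; the table rounds u and y to 3 d.p., halves away from zero)
n=0: y=0, sp=-2, e=sp−y=-2; I=-2, D=e−e_prev=-2; u=2·(-2)+0·(-2)+1/4·(-2)=-4.5; next y=-1/10·0+1/4·(-4.5)=-1.125
n=1: y=-1.125, sp=-2, e=sp−y=-0.875; I=-2.875, D=e−e_prev=1.125; u=2·(-0.875)+0·(-2.875)+1/4·1.125=-1.46875; next y=-1/10·(-1.125)+1/4·(-1.46875)≈-0.254688
n=2: y≈-0.254688, sp=-2, e=sp−y≈-1.745313; I≈-4.620313, D=e−e_prev≈-0.870313; u=2·(-1.745313)+0·(-4.620313)+1/4·(-0.870313)≈-3.708203; next y=-1/10·(-0.254688)+1/4·(-3.708203)≈-0.901582
n=3: y≈-0.901582, sp=-2, e=sp−y≈-1.098418; I≈-5.718730, D=e−e_prev≈0.646895; u=2·(-1.098418)+0·(-5.718730)+1/4·0.646895≈-2.035112; next y=-1/10·(-0.901582)+1/4·(-2.035112)≈-0.418620
n=4: y≈-0.418620, sp=-2, e=sp−y≈-1.581380; I≈-7.300111, D=e−e_prev≈-0.482962; u=2·(-1.581380)+0·(-7.300111)+1/4·(-0.482962)≈-3.283501; next y=-1/10·(-0.418620)+1/4·(-3.283501)≈-0.779013
n=5: y≈-0.779013, sp=-2, e=sp−y≈-1.220987; I≈-8.521097, D=e−e_prev≈0.360393; u=2·(-1.220987)+0·(-8.521097)+1/4·0.360393≈-2.351875; next y=-1/10·(-0.779013)+1/4·(-2.351875)≈-0.510067
n=6: y≈-0.510067, sp=-2, e=sp−y≈-1.489933; I≈-10.011030, D=e−e_prev≈-0.268946; u=2·(-1.489933)+0·(-10.011030)+1/4·(-0.268946)≈-3.047101; next y=-1/10·(-0.510067)+1/4·(-3.047101)≈-0.710769
n=7: y≈-0.710769, sp=-2, e=sp−y≈-1.289231; I≈-11.300261, D=e−e_prev≈0.200701; u=2·(-1.289231)+0·(-11.300261)+1/4·0.200701≈-2.528287; next y=-1/10·(-0.710769)+1/4·(-2.528287)≈-0.560995

0 -2 -4.500 0.000
1 -2 -1.469 -1.125
2 -2 -3.708 -0.255
3 -2 -2.035 -0.902
4 -2 -3.284 -0.419
5 -2 -2.352 -0.779
6 -2 -3.047 -0.510
7 -2 -2.528 -0.711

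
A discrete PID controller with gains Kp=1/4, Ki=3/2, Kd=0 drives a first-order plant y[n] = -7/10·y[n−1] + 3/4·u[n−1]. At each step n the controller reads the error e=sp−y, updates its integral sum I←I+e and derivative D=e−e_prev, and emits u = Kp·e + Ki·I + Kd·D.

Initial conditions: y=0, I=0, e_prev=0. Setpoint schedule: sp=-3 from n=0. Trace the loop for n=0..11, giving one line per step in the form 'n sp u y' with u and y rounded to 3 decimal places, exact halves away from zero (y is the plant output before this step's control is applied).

(exact arithmetic carried between steps; '≈' marks a value shown rounded to 6 d.p. or computed from one; I and e_prev carry over from the previous line; the table rounds u and y to 3 d.p., halves away from zero)
n=0: y=0, sp=-3, e=sp−y=-3; I=-3, D=e−e_prev=-3; u=1/4·(-3)+3/2·(-3)+0·(-3)=-5.25; next y=-7/10·0+3/4·(-5.25)=-3.9375
n=1: y=-3.9375, sp=-3, e=sp−y=0.9375; I=-2.0625, D=e−e_prev=3.9375; u=1/4·0.9375+3/2·(-2.0625)+0·3.9375=-2.859375; next y=-7/10·(-3.9375)+3/4·(-2.859375)≈0.611719
n=2: y≈0.611719, sp=-3, e=sp−y≈-3.611719; I≈-5.674219, D=e−e_prev≈-4.549219; u=1/4·(-3.611719)+3/2·(-5.674219)+0·(-4.549219)≈-9.414258; next y=-7/10·0.611719+3/4·(-9.414258)≈-7.488896
n=3: y≈-7.488896, sp=-3, e=sp−y≈4.488896; I≈-1.185322, D=e−e_prev≈8.100615; u=1/4·4.488896+3/2·(-1.185322)+0·8.100615≈-0.655759; next y=-7/10·(-7.488896)+3/4·(-0.655759)≈4.750408
n=4: y≈4.750408, sp=-3, e=sp−y≈-7.750408; I≈-8.935730, D=e−e_prev≈-12.239305; u=1/4·(-7.750408)+3/2·(-8.935730)+0·(-12.239305)≈-15.341198; next y=-7/10·4.750408+3/4·(-15.341198)≈-14.831184
n=5: y≈-14.831184, sp=-3, e=sp−y≈11.831184; I≈2.895453, D=e−e_prev≈19.581592; u=1/4·11.831184+3/2·2.895453+0·19.581592≈7.300976; next y=-7/10·(-14.831184)+3/4·7.300976≈15.857561
n=6: y≈15.857561, sp=-3, e=sp−y≈-18.857561; I≈-15.962107, D=e−e_prev≈-30.688745; u=1/4·(-18.857561)+3/2·(-15.962107)+0·(-30.688745)≈-28.657551; next y=-7/10·15.857561+3/4·(-28.657551)≈-32.593456
n=7: y≈-32.593456, sp=-3, e=sp−y≈29.593456; I≈13.631349, D=e−e_prev≈48.451017; u=1/4·29.593456+3/2·13.631349+0·48.451017≈27.845387; next y=-7/10·(-32.593456)+3/4·27.845387≈43.699459
n=8: y≈43.699459, sp=-3, e=sp−y≈-46.699459; I≈-33.068111, D=e−e_prev≈-76.292915; u=1/4·(-46.699459)+3/2·(-33.068111)+0·(-76.292915)≈-61.277031; next y=-7/10·43.699459+3/4·(-61.277031)≈-76.547395
n=9: y≈-76.547395, sp=-3, e=sp−y≈73.547395; I≈40.479284, D=e−e_prev≈120.246854; u=1/4·73.547395+3/2·40.479284+0·120.246854≈79.105775; next y=-7/10·(-76.547395)+3/4·79.105775≈112.912507
n=10: y≈112.912507, sp=-3, e=sp−y≈-115.912507; I≈-75.433223, D=e−e_prev≈-189.459902; u=1/4·(-115.912507)+3/2·(-75.433223)+0·(-189.459902)≈-142.127962; next y=-7/10·112.912507+3/4·(-142.127962)≈-185.634726
n=11: y≈-185.634726, sp=-3, e=sp−y≈182.634726; I≈107.201503, D=e−e_prev≈298.547234; u=1/4·182.634726+3/2·107.201503+0·298.547234≈206.460936; next y=-7/10·(-185.634726)+3/4·206.460936≈284.790011

0 -3 -5.250 0.000
1 -3 -2.859 -3.938
2 -3 -9.414 0.612
3 -3 -0.656 -7.489
4 -3 -15.341 4.750
5 -3 7.301 -14.831
6 -3 -28.658 15.858
7 -3 27.845 -32.593
8 -3 -61.277 43.699
9 -3 79.106 -76.547
10 -3 -142.128 112.913
11 -3 206.461 -185.635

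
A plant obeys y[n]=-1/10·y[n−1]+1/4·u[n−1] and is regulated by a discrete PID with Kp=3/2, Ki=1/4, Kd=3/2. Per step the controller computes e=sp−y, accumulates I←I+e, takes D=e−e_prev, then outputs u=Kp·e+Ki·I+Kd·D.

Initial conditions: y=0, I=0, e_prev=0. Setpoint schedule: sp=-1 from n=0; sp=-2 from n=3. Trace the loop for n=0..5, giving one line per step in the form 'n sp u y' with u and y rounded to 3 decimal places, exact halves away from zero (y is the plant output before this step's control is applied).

(exact arithmetic carried between steps; '≈' marks a value shown rounded to 6 d.p. or computed from one; I and e_prev carry over from the previous line; the table rounds u and y to 3 d.p., halves away from zero)
n=0: y=0, sp=-1, e=sp−y=-1; I=-1, D=e−e_prev=-1; u=3/2·(-1)+1/4·(-1)+3/2·(-1)=-3.25; next y=-1/10·0+1/4·(-3.25)=-0.8125
n=1: y=-0.8125, sp=-1, e=sp−y=-0.1875; I=-1.1875, D=e−e_prev=0.8125; u=3/2·(-0.1875)+1/4·(-1.1875)+3/2·0.8125=0.640625; next y=-1/10·(-0.8125)+1/4·0.640625≈0.241406
n=2: y≈0.241406, sp=-1, e=sp−y≈-1.241406; I≈-2.428906, D=e−e_prev≈-1.053906; u=3/2·(-1.241406)+1/4·(-2.428906)+3/2·(-1.053906)≈-4.050195; next y=-1/10·0.241406+1/4·(-4.050195)≈-1.036689
n=3: y≈-1.036689, sp=-2, e=sp−y≈-0.963311; I≈-3.392217, D=e−e_prev≈0.278096; u=3/2·(-0.963311)+1/4·(-3.392217)+3/2·0.278096≈-1.875876; next y=-1/10·(-1.036689)+1/4·(-1.875876)≈-0.365300
n=4: y≈-0.365300, sp=-2, e=sp−y≈-1.634700; I≈-5.026917, D=e−e_prev≈-0.671389; u=3/2·(-1.634700)+1/4·(-5.026917)+3/2·(-0.671389)≈-4.715863; next y=-1/10·(-0.365300)+1/4·(-4.715863)≈-1.142436
n=5: y≈-1.142436, sp=-2, e=sp−y≈-0.857564; I≈-5.884481, D=e−e_prev≈0.777136; u=3/2·(-0.857564)+1/4·(-5.884481)+3/2·0.777136≈-1.591763; next y=-1/10·(-1.142436)+1/4·(-1.591763)≈-0.283697

0 -1 -3.250 0.000
1 -1 0.641 -0.813
2 -1 -4.050 0.241
3 -2 -1.876 -1.037
4 -2 -4.716 -0.365
5 -2 -1.592 -1.142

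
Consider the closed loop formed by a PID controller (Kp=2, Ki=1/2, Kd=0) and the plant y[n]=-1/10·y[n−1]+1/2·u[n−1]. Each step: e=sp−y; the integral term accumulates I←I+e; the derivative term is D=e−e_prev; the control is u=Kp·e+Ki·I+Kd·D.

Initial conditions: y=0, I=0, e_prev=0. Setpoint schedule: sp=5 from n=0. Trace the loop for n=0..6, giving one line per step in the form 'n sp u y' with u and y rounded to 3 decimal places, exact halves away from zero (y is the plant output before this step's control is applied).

0 5 12.500 0.000
1 5 -0.625 6.250
2 5 16.719 -0.938
3 5 -3.789 8.453
4 5 22.467 -2.740
5 5 -9.281 11.507
6 5 30.712 -5.791

(exact arithmetic carried between steps; '≈' marks a value shown rounded to 6 d.p. or computed from one; I and e_prev carry over from the previous line; the table rounds u and y to 3 d.p., halves away from zero)
n=0: y=0, sp=5, e=sp−y=5; I=5, D=e−e_prev=5; u=2·5+1/2·5+0·5=12.5; next y=-1/10·0+1/2·12.5=6.25
n=1: y=6.25, sp=5, e=sp−y=-1.25; I=3.75, D=e−e_prev=-6.25; u=2·(-1.25)+1/2·3.75+0·(-6.25)=-0.625; next y=-1/10·6.25+1/2·(-0.625)=-0.9375
n=2: y=-0.9375, sp=5, e=sp−y=5.9375; I=9.6875, D=e−e_prev=7.1875; u=2·5.9375+1/2·9.6875+0·7.1875=16.71875; next y=-1/10·(-0.9375)+1/2·16.71875=8.453125
n=3: y=8.453125, sp=5, e=sp−y=-3.453125; I=6.234375, D=e−e_prev=-9.390625; u=2·(-3.453125)+1/2·6.234375+0·(-9.390625)≈-3.789063; next y=-1/10·8.453125+1/2·(-3.789063)≈-2.739844
n=4: y≈-2.739844, sp=5, e=sp−y≈7.739844; I≈13.974219, D=e−e_prev≈11.192969; u=2·7.739844+1/2·13.974219+0·11.192969≈22.466797; next y=-1/10·(-2.739844)+1/2·22.466797≈11.507383
n=5: y≈11.507383, sp=5, e=sp−y≈-6.507383; I≈7.466836, D=e−e_prev≈-14.247227; u=2·(-6.507383)+1/2·7.466836+0·(-14.247227)≈-9.281348; next y=-1/10·11.507383+1/2·(-9.281348)≈-5.791412
n=6: y≈-5.791412, sp=5, e=sp−y≈10.791412; I≈18.258248, D=e−e_prev≈17.298795; u=2·10.791412+1/2·18.258248+0·17.298795≈30.711948; next y=-1/10·(-5.791412)+1/2·30.711948≈15.935115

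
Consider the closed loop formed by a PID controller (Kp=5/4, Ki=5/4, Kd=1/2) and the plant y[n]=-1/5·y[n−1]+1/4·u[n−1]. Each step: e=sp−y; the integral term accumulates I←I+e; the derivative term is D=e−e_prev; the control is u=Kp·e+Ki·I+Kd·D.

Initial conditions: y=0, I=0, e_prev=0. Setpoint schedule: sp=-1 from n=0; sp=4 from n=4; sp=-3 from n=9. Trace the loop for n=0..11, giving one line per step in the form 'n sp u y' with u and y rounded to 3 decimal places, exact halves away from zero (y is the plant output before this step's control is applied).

(exact arithmetic carried between steps; '≈' marks a value shown rounded to 6 d.p. or computed from one; I and e_prev carry over from the previous line; the table rounds u and y to 3 d.p., halves away from zero)
n=0: y=0, sp=-1, e=sp−y=-1; I=-1, D=e−e_prev=-1; u=5/4·(-1)+5/4·(-1)+1/2·(-1)=-3; next y=-1/5·0+1/4·(-3)=-0.75
n=1: y=-0.75, sp=-1, e=sp−y=-0.25; I=-1.25, D=e−e_prev=0.75; u=5/4·(-0.25)+5/4·(-1.25)+1/2·0.75=-1.5; next y=-1/5·(-0.75)+1/4·(-1.5)=-0.225
n=2: y=-0.225, sp=-1, e=sp−y=-0.775; I=-2.025, D=e−e_prev=-0.525; u=5/4·(-0.775)+5/4·(-2.025)+1/2·(-0.525)=-3.7625; next y=-1/5·(-0.225)+1/4·(-3.7625)=-0.895625
n=3: y=-0.895625, sp=-1, e=sp−y=-0.104375; I=-2.129375, D=e−e_prev=0.670625; u=5/4·(-0.104375)+5/4·(-2.129375)+1/2·0.670625=-2.456875; next y=-1/5·(-0.895625)+1/4·(-2.456875)≈-0.435094
n=4: y≈-0.435094, sp=4, e=sp−y≈4.435094; I≈2.305719, D=e−e_prev≈4.539469; u=5/4·4.435094+5/4·2.305719+1/2·4.539469≈10.69575; next y=-1/5·(-0.435094)+1/4·10.69575≈2.760956
n=5: y≈2.760956, sp=4, e=sp−y≈1.239044; I≈3.544763, D=e−e_prev≈-3.19605; u=5/4·1.239044+5/4·3.544763+1/2·(-3.19605)≈4.381733; next y=-1/5·2.760956+1/4·4.381733≈0.543242
n=6: y≈0.543242, sp=4, e=sp−y≈3.456758; I≈7.001521, D=e−e_prev≈2.217714; u=5/4·3.456758+5/4·7.001521+1/2·2.217714≈14.181705; next y=-1/5·0.543242+1/4·14.181705≈3.436778
n=7: y≈3.436778, sp=4, e=sp−y≈0.563222; I≈7.564743, D=e−e_prev≈-2.893536; u=5/4·0.563222+5/4·7.564743+1/2·(-2.893536)≈8.713188; next y=-1/5·3.436778+1/4·8.713188≈1.490941
n=8: y≈1.490941, sp=4, e=sp−y≈2.509059; I≈10.073801, D=e−e_prev≈1.945837; u=5/4·2.509059+5/4·10.073801+1/2·1.945837≈16.701493; next y=-1/5·1.490941+1/4·16.701493≈3.877185
n=9: y≈3.877185, sp=-3, e=sp−y≈-6.877185; I≈3.196616, D=e−e_prev≈-9.386244; u=5/4·(-6.877185)+5/4·3.196616+1/2·(-9.386244)≈-9.293833; next y=-1/5·3.877185+1/4·(-9.293833)≈-3.098895
n=10: y≈-3.098895, sp=-3, e=sp−y≈0.098895; I≈3.295511, D=e−e_prev≈6.976080; u=5/4·0.098895+5/4·3.295511+1/2·6.976080≈7.731048; next y=-1/5·(-3.098895)+1/4·7.731048≈2.552541
n=11: y≈2.552541, sp=-3, e=sp−y≈-5.552541; I≈-2.257030, D=e−e_prev≈-5.651436; u=5/4·(-5.552541)+5/4·(-2.257030)+1/2·(-5.651436)≈-12.587682; next y=-1/5·2.552541+1/4·(-12.587682)≈-3.657429

0 -1 -3.000 0.000
1 -1 -1.500 -0.750
2 -1 -3.763 -0.225
3 -1 -2.457 -0.896
4 4 10.696 -0.435
5 4 4.382 2.761
6 4 14.182 0.543
7 4 8.713 3.437
8 4 16.701 1.491
9 -3 -9.294 3.877
10 -3 7.731 -3.099
11 -3 -12.588 2.553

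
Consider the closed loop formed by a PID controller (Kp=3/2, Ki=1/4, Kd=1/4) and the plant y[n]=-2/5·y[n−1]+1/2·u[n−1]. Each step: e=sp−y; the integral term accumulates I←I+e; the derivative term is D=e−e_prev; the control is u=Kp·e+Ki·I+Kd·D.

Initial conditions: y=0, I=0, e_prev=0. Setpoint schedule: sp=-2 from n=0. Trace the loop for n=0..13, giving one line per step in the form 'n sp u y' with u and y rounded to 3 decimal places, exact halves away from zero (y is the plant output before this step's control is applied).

0 -2 -4.000 0.000
1 -2 0.000 -2.000
2 -2 -6.100 0.800
3 -2 2.240 -3.370
4 -2 -10.136 2.468
5 -2 7.253 -6.055
6 -2 -18.072 6.049
7 -2 17.950 -11.455
8 -2 -34.087 13.557
9 -2 40.323 -22.466
10 -2 -66.794 29.148
11 -2 86.731 -45.056
12 -2 -133.945 61.388
13 -2 182.651 -91.528

(exact arithmetic carried between steps; '≈' marks a value shown rounded to 6 d.p. or computed from one; I and e_prev carry over from the previous line; the table rounds u and y to 3 d.p., halves away from zero)
n=0: y=0, sp=-2, e=sp−y=-2; I=-2, D=e−e_prev=-2; u=3/2·(-2)+1/4·(-2)+1/4·(-2)=-4; next y=-2/5·0+1/2·(-4)=-2
n=1: y=-2, sp=-2, e=sp−y=0; I=-2, D=e−e_prev=2; u=3/2·0+1/4·(-2)+1/4·2=0; next y=-2/5·(-2)+1/2·0=0.8
n=2: y=0.8, sp=-2, e=sp−y=-2.8; I=-4.8, D=e−e_prev=-2.8; u=3/2·(-2.8)+1/4·(-4.8)+1/4·(-2.8)=-6.1; next y=-2/5·0.8+1/2·(-6.1)=-3.37
n=3: y=-3.37, sp=-2, e=sp−y=1.37; I=-3.43, D=e−e_prev=4.17; u=3/2·1.37+1/4·(-3.43)+1/4·4.17=2.24; next y=-2/5·(-3.37)+1/2·2.24=2.468
n=4: y=2.468, sp=-2, e=sp−y=-4.468; I=-7.898, D=e−e_prev=-5.838; u=3/2·(-4.468)+1/4·(-7.898)+1/4·(-5.838)=-10.136; next y=-2/5·2.468+1/2·(-10.136)=-6.0552
n=5: y=-6.0552, sp=-2, e=sp−y=4.0552; I=-3.8428, D=e−e_prev=8.5232; u=3/2·4.0552+1/4·(-3.8428)+1/4·8.5232=7.2529; next y=-2/5·(-6.0552)+1/2·7.2529=6.04853
n=6: y=6.04853, sp=-2, e=sp−y=-8.04853; I=-11.89133, D=e−e_prev=-12.10373; u=3/2·(-8.04853)+1/4·(-11.89133)+1/4·(-12.10373)=-18.07156; next y=-2/5·6.04853+1/2·(-18.07156)=-11.455192
n=7: y=-11.455192, sp=-2, e=sp−y=9.455192; I=-2.436138, D=e−e_prev=17.503722; u=3/2·9.455192+1/4·(-2.436138)+1/4·17.503722=17.949684; next y=-2/5·(-11.455192)+1/2·17.949684≈13.556919
n=8: y≈13.556919, sp=-2, e=sp−y≈-15.556919; I≈-17.993057, D=e−e_prev≈-25.012111; u=3/2·(-15.556919)+1/4·(-17.993057)+1/4·(-25.012111)≈-34.086670; next y=-2/5·13.556919+1/2·(-34.086670)≈-22.466103
n=9: y≈-22.466103, sp=-2, e=sp−y≈20.466103; I≈2.473046, D=e−e_prev≈36.023021; u=3/2·20.466103+1/4·2.473046+1/4·36.023021≈40.323171; next y=-2/5·(-22.466103)+1/2·40.323171≈29.148026
n=10: y≈29.148026, sp=-2, e=sp−y≈-31.148026; I≈-28.674981, D=e−e_prev≈-51.614129; u=3/2·(-31.148026)+1/4·(-28.674981)+1/4·(-51.614129)≈-66.794317; next y=-2/5·29.148026+1/2·(-66.794317)≈-45.056369
n=11: y≈-45.056369, sp=-2, e=sp−y≈43.056369; I≈14.381388, D=e−e_prev≈74.204395; u=3/2·43.056369+1/4·14.381388+1/4·74.204395≈86.730999; next y=-2/5·(-45.056369)+1/2·86.730999≈61.388047
n=12: y≈61.388047, sp=-2, e=sp−y≈-63.388047; I≈-49.006659, D=e−e_prev≈-106.444416; u=3/2·(-63.388047)+1/4·(-49.006659)+1/4·(-106.444416)≈-133.944840; next y=-2/5·61.388047+1/2·(-133.944840)≈-91.527639
n=13: y≈-91.527639, sp=-2, e=sp−y≈89.527639; I≈40.520980, D=e−e_prev≈152.915686; u=3/2·89.527639+1/4·40.520980+1/4·152.915686≈182.650625; next y=-2/5·(-91.527639)+1/2·182.650625≈127.936368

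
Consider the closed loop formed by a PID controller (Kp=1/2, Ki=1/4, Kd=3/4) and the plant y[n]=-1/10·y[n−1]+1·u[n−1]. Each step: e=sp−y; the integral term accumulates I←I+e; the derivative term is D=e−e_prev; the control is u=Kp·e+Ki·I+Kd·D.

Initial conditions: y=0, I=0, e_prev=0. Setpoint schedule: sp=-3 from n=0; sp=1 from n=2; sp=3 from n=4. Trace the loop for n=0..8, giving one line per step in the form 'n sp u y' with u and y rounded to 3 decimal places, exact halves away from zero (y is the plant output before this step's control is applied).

(exact arithmetic carried between steps; '≈' marks a value shown rounded to 6 d.p. or computed from one; I and e_prev carry over from the previous line; the table rounds u and y to 3 d.p., halves away from zero)
n=0: y=0, sp=-3, e=sp−y=-3; I=-3, D=e−e_prev=-3; u=1/2·(-3)+1/4·(-3)+3/4·(-3)=-4.5; next y=-1/10·0+1·(-4.5)=-4.5
n=1: y=-4.5, sp=-3, e=sp−y=1.5; I=-1.5, D=e−e_prev=4.5; u=1/2·1.5+1/4·(-1.5)+3/4·4.5=3.75; next y=-1/10·(-4.5)+1·3.75=4.2
n=2: y=4.2, sp=1, e=sp−y=-3.2; I=-4.7, D=e−e_prev=-4.7; u=1/2·(-3.2)+1/4·(-4.7)+3/4·(-4.7)=-6.3; next y=-1/10·4.2+1·(-6.3)=-6.72
n=3: y=-6.72, sp=1, e=sp−y=7.72; I=3.02, D=e−e_prev=10.92; u=1/2·7.72+1/4·3.02+3/4·10.92=12.805; next y=-1/10·(-6.72)+1·12.805=13.477
n=4: y=13.477, sp=3, e=sp−y=-10.477; I=-7.457, D=e−e_prev=-18.197; u=1/2·(-10.477)+1/4·(-7.457)+3/4·(-18.197)=-20.7505; next y=-1/10·13.477+1·(-20.7505)=-22.0982
n=5: y=-22.0982, sp=3, e=sp−y=25.0982; I=17.6412, D=e−e_prev=35.5752; u=1/2·25.0982+1/4·17.6412+3/4·35.5752=43.6408; next y=-1/10·(-22.0982)+1·43.6408=45.85062
n=6: y=45.85062, sp=3, e=sp−y=-42.85062; I=-25.20942, D=e−e_prev=-67.94882; u=1/2·(-42.85062)+1/4·(-25.20942)+3/4·(-67.94882)=-78.68928; next y=-1/10·45.85062+1·(-78.68928)=-83.274342
n=7: y=-83.274342, sp=3, e=sp−y=86.274342; I=61.064922, D=e−e_prev=129.124962; u=1/2·86.274342+1/4·61.064922+3/4·129.124962=155.247123; next y=-1/10·(-83.274342)+1·155.247123≈163.574557
n=8: y≈163.574557, sp=3, e=sp−y≈-160.574557; I≈-99.509635, D=e−e_prev≈-246.848899; u=1/2·(-160.574557)+1/4·(-99.509635)+3/4·(-246.848899)≈-290.301362; next y=-1/10·163.574557+1·(-290.301362)≈-306.658818

0 -3 -4.500 0.000
1 -3 3.750 -4.500
2 1 -6.300 4.200
3 1 12.805 -6.720
4 3 -20.751 13.477
5 3 43.641 -22.098
6 3 -78.689 45.851
7 3 155.247 -83.274
8 3 -290.301 163.575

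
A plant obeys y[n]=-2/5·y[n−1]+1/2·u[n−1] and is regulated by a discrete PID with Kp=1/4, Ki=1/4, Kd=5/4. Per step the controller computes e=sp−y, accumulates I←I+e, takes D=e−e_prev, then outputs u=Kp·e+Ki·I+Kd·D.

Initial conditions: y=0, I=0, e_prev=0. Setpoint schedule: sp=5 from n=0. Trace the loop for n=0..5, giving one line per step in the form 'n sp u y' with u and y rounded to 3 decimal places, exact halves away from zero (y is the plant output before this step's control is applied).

0 5 8.750 0.000
1 5 -3.906 4.375
2 5 15.855 -3.703
3 5 -15.013 9.409
4 5 36.463 -11.270
5 5 -44.834 22.740

(exact arithmetic carried between steps; '≈' marks a value shown rounded to 6 d.p. or computed from one; I and e_prev carry over from the previous line; the table rounds u and y to 3 d.p., halves away from zero)
n=0: y=0, sp=5, e=sp−y=5; I=5, D=e−e_prev=5; u=1/4·5+1/4·5+5/4·5=8.75; next y=-2/5·0+1/2·8.75=4.375
n=1: y=4.375, sp=5, e=sp−y=0.625; I=5.625, D=e−e_prev=-4.375; u=1/4·0.625+1/4·5.625+5/4·(-4.375)=-3.90625; next y=-2/5·4.375+1/2·(-3.90625)=-3.703125
n=2: y=-3.703125, sp=5, e=sp−y=8.703125; I=14.328125, D=e−e_prev=8.078125; u=1/4·8.703125+1/4·14.328125+5/4·8.078125≈15.855469; next y=-2/5·(-3.703125)+1/2·15.855469≈9.408984
n=3: y≈9.408984, sp=5, e=sp−y≈-4.408984; I≈9.919141, D=e−e_prev≈-13.112109; u=1/4·(-4.408984)+1/4·9.919141+5/4·(-13.112109)≈-15.012598; next y=-2/5·9.408984+1/2·(-15.012598)≈-11.269893
n=4: y≈-11.269893, sp=5, e=sp−y≈16.269893; I≈26.189033, D=e−e_prev≈20.678877; u=1/4·16.269893+1/4·26.189033+5/4·20.678877≈36.463328; next y=-2/5·(-11.269893)+1/2·36.463328≈22.739621
n=5: y≈22.739621, sp=5, e=sp−y≈-17.739621; I≈8.449412, D=e−e_prev≈-34.009513; u=1/4·(-17.739621)+1/4·8.449412+5/4·(-34.009513)≈-44.834444; next y=-2/5·22.739621+1/2·(-44.834444)≈-31.513070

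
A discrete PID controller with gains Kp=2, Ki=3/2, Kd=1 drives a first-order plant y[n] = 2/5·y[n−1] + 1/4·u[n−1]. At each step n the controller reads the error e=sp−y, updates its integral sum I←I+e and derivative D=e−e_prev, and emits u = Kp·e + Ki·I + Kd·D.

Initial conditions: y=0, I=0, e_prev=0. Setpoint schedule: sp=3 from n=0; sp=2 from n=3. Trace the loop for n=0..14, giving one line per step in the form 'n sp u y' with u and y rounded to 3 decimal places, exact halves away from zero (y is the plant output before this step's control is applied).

0 3 13.500 0.000
1 3 -0.188 3.375
2 3 11.948 1.303
3 2 -2.002 3.508
4 2 10.665 0.903
5 2 0.145 3.028
6 2 8.740 1.247
7 2 1.624 2.684
8 2 7.454 1.479
9 2 2.639 2.455
10 2 6.592 1.642
11 2 3.333 2.305
12 2 6.012 1.755
13 2 3.805 2.205
14 2 5.620 1.833

(exact arithmetic carried between steps; '≈' marks a value shown rounded to 6 d.p. or computed from one; I and e_prev carry over from the previous line; the table rounds u and y to 3 d.p., halves away from zero)
n=0: y=0, sp=3, e=sp−y=3; I=3, D=e−e_prev=3; u=2·3+3/2·3+1·3=13.5; next y=2/5·0+1/4·13.5=3.375
n=1: y=3.375, sp=3, e=sp−y=-0.375; I=2.625, D=e−e_prev=-3.375; u=2·(-0.375)+3/2·2.625+1·(-3.375)=-0.1875; next y=2/5·3.375+1/4·(-0.1875)=1.303125
n=2: y=1.303125, sp=3, e=sp−y=1.696875; I=4.321875, D=e−e_prev=2.071875; u=2·1.696875+3/2·4.321875+1·2.071875≈11.948438; next y=2/5·1.303125+1/4·11.948438≈3.508359
n=3: y≈3.508359, sp=2, e=sp−y≈-1.508359; I≈2.813516, D=e−e_prev≈-3.205234; u=2·(-1.508359)+3/2·2.813516+1·(-3.205234)≈-2.001680; next y=2/5·3.508359+1/4·(-2.001680)≈0.902924
n=4: y≈0.902924, sp=2, e=sp−y≈1.097076; I≈3.910592, D=e−e_prev≈2.605436; u=2·1.097076+3/2·3.910592+1·2.605436≈10.665476; next y=2/5·0.902924+1/4·10.665476≈3.027538
n=5: y≈3.027538, sp=2, e=sp−y≈-1.027538; I≈2.883053, D=e−e_prev≈-2.124615; u=2·(-1.027538)+3/2·2.883053+1·(-2.124615)≈0.144889; next y=2/5·3.027538+1/4·0.144889≈1.247238
n=6: y≈1.247238, sp=2, e=sp−y≈0.752762; I≈3.635816, D=e−e_prev≈1.780301; u=2·0.752762+3/2·3.635816+1·1.780301≈8.739550; next y=2/5·1.247238+1/4·8.739550≈2.683782
n=7: y≈2.683782, sp=2, e=sp−y≈-0.683782; I≈2.952033, D=e−e_prev≈-1.436545; u=2·(-0.683782)+3/2·2.952033+1·(-1.436545)≈1.623940; next y=2/5·2.683782+1/4·1.623940≈1.479498
n=8: y≈1.479498, sp=2, e=sp−y≈0.520502; I≈3.472535, D=e−e_prev≈1.204284; u=2·0.520502+3/2·3.472535+1·1.204284≈7.454091; next y=2/5·1.479498+1/4·7.454091≈2.455322
n=9: y≈2.455322, sp=2, e=sp−y≈-0.455322; I≈3.017213, D=e−e_prev≈-0.975824; u=2·(-0.455322)+3/2·3.017213+1·(-0.975824)≈2.639352; next y=2/5·2.455322+1/4·2.639352≈1.641967
n=10: y≈1.641967, sp=2, e=sp−y≈0.358033; I≈3.375247, D=e−e_prev≈0.813355; u=2·0.358033+3/2·3.375247+1·0.813355≈6.592291; next y=2/5·1.641967+1/4·6.592291≈2.304860
n=11: y≈2.304860, sp=2, e=sp−y≈-0.304860; I≈3.070387, D=e−e_prev≈-0.662893; u=2·(-0.304860)+3/2·3.070387+1·(-0.662893)≈3.332968; next y=2/5·2.304860+1/4·3.332968≈1.755186
n=12: y≈1.755186, sp=2, e=sp−y≈0.244814; I≈3.315201, D=e−e_prev≈0.549674; u=2·0.244814+3/2·3.315201+1·0.549674≈6.012103; next y=2/5·1.755186+1/4·6.012103≈2.205100
n=13: y≈2.205100, sp=2, e=sp−y≈-0.205100; I≈3.110101, D=e−e_prev≈-0.449914; u=2·(-0.205100)+3/2·3.110101+1·(-0.449914)≈3.805037; next y=2/5·2.205100+1/4·3.805037≈1.833299
n=14: y≈1.833299, sp=2, e=sp−y≈0.166701; I≈3.276802, D=e−e_prev≈0.371801; u=2·0.166701+3/2·3.276802+1·0.371801≈5.620405; next y=2/5·1.833299+1/4·5.620405≈2.138421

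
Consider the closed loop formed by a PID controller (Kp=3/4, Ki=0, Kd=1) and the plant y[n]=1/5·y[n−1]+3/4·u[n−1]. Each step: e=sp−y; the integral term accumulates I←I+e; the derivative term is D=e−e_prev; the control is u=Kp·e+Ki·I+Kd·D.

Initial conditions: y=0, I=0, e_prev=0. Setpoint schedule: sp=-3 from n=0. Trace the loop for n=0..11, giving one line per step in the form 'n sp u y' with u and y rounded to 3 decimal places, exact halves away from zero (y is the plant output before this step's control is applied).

(exact arithmetic carried between steps; '≈' marks a value shown rounded to 6 d.p. or computed from one; I and e_prev carry over from the previous line; the table rounds u and y to 3 d.p., halves away from zero)
n=0: y=0, sp=-3, e=sp−y=-3; I=-3, D=e−e_prev=-3; u=3/4·(-3)+0·(-3)+1·(-3)=-5.25; next y=1/5·0+3/4·(-5.25)=-3.9375
n=1: y=-3.9375, sp=-3, e=sp−y=0.9375; I=-2.0625, D=e−e_prev=3.9375; u=3/4·0.9375+0·(-2.0625)+1·3.9375=4.640625; next y=1/5·(-3.9375)+3/4·4.640625≈2.692969
n=2: y≈2.692969, sp=-3, e=sp−y≈-5.692969; I≈-7.755469, D=e−e_prev≈-6.630469; u=3/4·(-5.692969)+0·(-7.755469)+1·(-6.630469)≈-10.900195; next y=1/5·2.692969+3/4·(-10.900195)≈-7.636553
n=3: y≈-7.636553, sp=-3, e=sp−y≈4.636553; I≈-3.118916, D=e−e_prev≈10.329521; u=3/4·4.636553+0·(-3.118916)+1·10.329521≈13.806936; next y=1/5·(-7.636553)+3/4·13.806936≈8.827891
n=4: y≈8.827891, sp=-3, e=sp−y≈-11.827891; I≈-14.946807, D=e−e_prev≈-16.464444; u=3/4·(-11.827891)+0·(-14.946807)+1·(-16.464444)≈-25.335363; next y=1/5·8.827891+3/4·(-25.335363)≈-17.235944
n=5: y≈-17.235944, sp=-3, e=sp−y≈14.235944; I≈-0.710864, D=e−e_prev≈26.063835; u=3/4·14.235944+0·(-0.710864)+1·26.063835≈36.740793; next y=1/5·(-17.235944)+3/4·36.740793≈24.108406
n=6: y≈24.108406, sp=-3, e=sp−y≈-27.108406; I≈-27.819270, D=e−e_prev≈-41.344350; u=3/4·(-27.108406)+0·(-27.819270)+1·(-41.344350)≈-61.675655; next y=1/5·24.108406+3/4·(-61.675655)≈-41.435060
n=7: y≈-41.435060, sp=-3, e=sp−y≈38.435060; I≈10.615790, D=e−e_prev≈65.543466; u=3/4·38.435060+0·10.615790+1·65.543466≈94.369761; next y=1/5·(-41.435060)+3/4·94.369761≈62.490308
n=8: y≈62.490308, sp=-3, e=sp−y≈-65.490308; I≈-54.874519, D=e−e_prev≈-103.925368; u=3/4·(-65.490308)+0·(-54.874519)+1·(-103.925368)≈-153.043099; next y=1/5·62.490308+3/4·(-153.043099)≈-102.284263
n=9: y≈-102.284263, sp=-3, e=sp−y≈99.284263; I≈44.409744, D=e−e_prev≈164.774571; u=3/4·99.284263+0·44.409744+1·164.774571≈239.237769; next y=1/5·(-102.284263)+3/4·239.237769≈158.971474
n=10: y≈158.971474, sp=-3, e=sp−y≈-161.971474; I≈-117.561730, D=e−e_prev≈-261.255737; u=3/4·(-161.971474)+0·(-117.561730)+1·(-261.255737)≈-382.734342; next y=1/5·158.971474+3/4·(-382.734342)≈-255.256462
n=11: y≈-255.256462, sp=-3, e=sp−y≈252.256462; I≈134.694732, D=e−e_prev≈414.227936; u=3/4·252.256462+0·134.694732+1·414.227936≈603.420282; next y=1/5·(-255.256462)+3/4·603.420282≈401.513919

0 -3 -5.250 0.000
1 -3 4.641 -3.938
2 -3 -10.900 2.693
3 -3 13.807 -7.637
4 -3 -25.335 8.828
5 -3 36.741 -17.236
6 -3 -61.676 24.108
7 -3 94.370 -41.435
8 -3 -153.043 62.490
9 -3 239.238 -102.284
10 -3 -382.734 158.971
11 -3 603.420 -255.256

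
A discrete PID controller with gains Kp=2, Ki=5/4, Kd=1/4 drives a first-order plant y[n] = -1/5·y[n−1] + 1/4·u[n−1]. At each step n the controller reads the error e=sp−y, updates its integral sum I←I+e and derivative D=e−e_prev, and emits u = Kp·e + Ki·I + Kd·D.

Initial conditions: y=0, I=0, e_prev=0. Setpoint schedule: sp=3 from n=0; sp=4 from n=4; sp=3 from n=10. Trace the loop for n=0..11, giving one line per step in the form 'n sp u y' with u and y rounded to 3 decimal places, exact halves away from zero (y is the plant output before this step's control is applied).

0 3 10.500 0.000
1 3 4.313 2.625
2 3 12.689 0.553
3 3 6.450 3.062
4 4 17.715 1.000
5 4 9.399 4.229
6 4 19.457 1.504
7 4 11.188 4.563
8 4 20.625 1.884
9 4 12.467 4.779
10 3 17.882 2.161
11 3 11.955 4.038

(exact arithmetic carried between steps; '≈' marks a value shown rounded to 6 d.p. or computed from one; I and e_prev carry over from the previous line; the table rounds u and y to 3 d.p., halves away from zero)
n=0: y=0, sp=3, e=sp−y=3; I=3, D=e−e_prev=3; u=2·3+5/4·3+1/4·3=10.5; next y=-1/5·0+1/4·10.5=2.625
n=1: y=2.625, sp=3, e=sp−y=0.375; I=3.375, D=e−e_prev=-2.625; u=2·0.375+5/4·3.375+1/4·(-2.625)=4.3125; next y=-1/5·2.625+1/4·4.3125=0.553125
n=2: y=0.553125, sp=3, e=sp−y=2.446875; I=5.821875, D=e−e_prev=2.071875; u=2·2.446875+5/4·5.821875+1/4·2.071875≈12.689063; next y=-1/5·0.553125+1/4·12.689063≈3.061641
n=3: y≈3.061641, sp=3, e=sp−y≈-0.061641; I≈5.760234, D=e−e_prev≈-2.508516; u=2·(-0.061641)+5/4·5.760234+1/4·(-2.508516)≈6.449883; next y=-1/5·3.061641+1/4·6.449883≈1.000143
n=4: y≈1.000143, sp=4, e=sp−y≈2.999857; I≈8.760092, D=e−e_prev≈3.061498; u=2·2.999857+5/4·8.760092+1/4·3.061498≈17.715204; next y=-1/5·1.000143+1/4·17.715204≈4.228773
n=5: y≈4.228773, sp=4, e=sp−y≈-0.228773; I≈8.531319, D=e−e_prev≈-3.228630; u=2·(-0.228773)+5/4·8.531319+1/4·(-3.228630)≈9.399447; next y=-1/5·4.228773+1/4·9.399447≈1.504107
n=6: y≈1.504107, sp=4, e=sp−y≈2.495893; I≈11.027212, D=e−e_prev≈2.724665; u=2·2.495893+5/4·11.027212+1/4·2.724665≈19.456967; next y=-1/5·1.504107+1/4·19.456967≈4.563420
n=7: y≈4.563420, sp=4, e=sp−y≈-0.563420; I≈10.463792, D=e−e_prev≈-3.059313; u=2·(-0.563420)+5/4·10.463792+1/4·(-3.059313)≈11.188071; next y=-1/5·4.563420+1/4·11.188071≈1.884334
n=8: y≈1.884334, sp=4, e=sp−y≈2.115666; I≈12.579458, D=e−e_prev≈2.679087; u=2·2.115666+5/4·12.579458+1/4·2.679087≈20.625427; next y=-1/5·1.884334+1/4·20.625427≈4.779490
n=9: y≈4.779490, sp=4, e=sp−y≈-0.779490; I≈11.799968, D=e−e_prev≈-2.895157; u=2·(-0.779490)+5/4·11.799968+1/4·(-2.895157)≈12.467191; next y=-1/5·4.779490+1/4·12.467191≈2.160900
n=10: y≈2.160900, sp=3, e=sp−y≈0.839100; I≈12.639068, D=e−e_prev≈1.618590; u=2·0.839100+5/4·12.639068+1/4·1.618590≈17.881684; next y=-1/5·2.160900+1/4·17.881684≈4.038241
n=11: y≈4.038241, sp=3, e=sp−y≈-1.038241; I≈11.600827, D=e−e_prev≈-1.877341; u=2·(-1.038241)+5/4·11.600827+1/4·(-1.877341)≈11.955217; next y=-1/5·4.038241+1/4·11.955217≈2.181156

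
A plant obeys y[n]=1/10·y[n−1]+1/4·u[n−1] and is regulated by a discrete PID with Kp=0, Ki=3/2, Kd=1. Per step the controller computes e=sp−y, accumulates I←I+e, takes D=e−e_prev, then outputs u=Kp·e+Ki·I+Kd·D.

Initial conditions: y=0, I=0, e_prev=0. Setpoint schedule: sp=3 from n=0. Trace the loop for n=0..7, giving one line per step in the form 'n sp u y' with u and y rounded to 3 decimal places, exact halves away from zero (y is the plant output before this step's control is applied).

(exact arithmetic carried between steps; '≈' marks a value shown rounded to 6 d.p. or computed from one; I and e_prev carry over from the previous line; the table rounds u and y to 3 d.p., halves away from zero)
n=0: y=0, sp=3, e=sp−y=3; I=3, D=e−e_prev=3; u=0·3+3/2·3+1·3=7.5; next y=1/10·0+1/4·7.5=1.875
n=1: y=1.875, sp=3, e=sp−y=1.125; I=4.125, D=e−e_prev=-1.875; u=0·1.125+3/2·4.125+1·(-1.875)=4.3125; next y=1/10·1.875+1/4·4.3125=1.265625
n=2: y=1.265625, sp=3, e=sp−y=1.734375; I=5.859375, D=e−e_prev=0.609375; u=0·1.734375+3/2·5.859375+1·0.609375≈9.398438; next y=1/10·1.265625+1/4·9.398438≈2.476172
n=3: y≈2.476172, sp=3, e=sp−y≈0.523828; I≈6.383203, D=e−e_prev≈-1.210547; u=0·0.523828+3/2·6.383203+1·(-1.210547)≈8.364258; next y=1/10·2.476172+1/4·8.364258≈2.338682
n=4: y≈2.338682, sp=3, e=sp−y≈0.661318; I≈7.044521, D=e−e_prev≈0.137490; u=0·0.661318+3/2·7.044521+1·0.137490≈10.704272; next y=1/10·2.338682+1/4·10.704272≈2.909936
n=5: y≈2.909936, sp=3, e=sp−y≈0.090064; I≈7.134585, D=e−e_prev≈-0.571255; u=0·0.090064+3/2·7.134585+1·(-0.571255)≈10.130623; next y=1/10·2.909936+1/4·10.130623≈2.823649
n=6: y≈2.823649, sp=3, e=sp−y≈0.176351; I≈7.310936, D=e−e_prev≈0.086287; u=0·0.176351+3/2·7.310936+1·0.086287≈11.052691; next y=1/10·2.823649+1/4·11.052691≈3.045538
n=7: y≈3.045538, sp=3, e=sp−y≈-0.045538; I≈7.265398, D=e−e_prev≈-0.221888; u=0·(-0.045538)+3/2·7.265398+1·(-0.221888)≈10.676209; next y=1/10·3.045538+1/4·10.676209≈2.973606

0 3 7.500 0.000
1 3 4.313 1.875
2 3 9.398 1.266
3 3 8.364 2.476
4 3 10.704 2.339
5 3 10.131 2.910
6 3 11.053 2.824
7 3 10.676 3.046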